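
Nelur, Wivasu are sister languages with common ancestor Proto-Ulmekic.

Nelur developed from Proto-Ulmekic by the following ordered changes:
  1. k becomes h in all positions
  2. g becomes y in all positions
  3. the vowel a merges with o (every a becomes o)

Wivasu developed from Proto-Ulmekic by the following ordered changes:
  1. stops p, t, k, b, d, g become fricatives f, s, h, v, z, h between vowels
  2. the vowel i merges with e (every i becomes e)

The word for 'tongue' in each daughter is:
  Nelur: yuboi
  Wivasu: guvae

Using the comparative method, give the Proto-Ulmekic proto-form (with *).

Position 5: Nelur has i, Wivasu has e. Nelur preserves i here (none of its changes turn any other segment into i), so the proto-segment is *i.
Position 4: Nelur has o, Wivasu has a. Wivasu preserves a here (none of its changes turn any other segment into a), so the proto-segment is *a.
Position 3: Nelur has b, Wivasu has v. Nelur preserves b here (none of its changes turn any other segment into b), so the proto-segment is *b.
Continuing position by position gives *gubai; check it forward:
Nelur: *gubai
  gubai (rule 1 does not apply)
  gubai → yubai   [unconditioned shift]
  yubai → yuboi   [vowel merger]
  giving Nelur yuboi.
Wivasu: start from *gubai.
  rule 1 (intervocalic lenition): gubai → guvai
  rule 2 (vowel merger): guvai → guvae
  ⇒ Wivasu guvae
*gubai is the unique common source.

*gubai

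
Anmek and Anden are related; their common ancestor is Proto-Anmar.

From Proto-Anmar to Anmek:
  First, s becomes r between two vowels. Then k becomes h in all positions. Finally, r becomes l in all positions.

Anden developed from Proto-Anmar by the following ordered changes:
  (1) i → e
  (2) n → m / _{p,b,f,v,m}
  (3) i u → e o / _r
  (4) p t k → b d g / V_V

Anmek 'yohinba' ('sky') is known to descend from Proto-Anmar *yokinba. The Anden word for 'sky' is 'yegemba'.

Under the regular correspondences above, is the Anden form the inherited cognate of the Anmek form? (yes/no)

Derive the expected Anden reflex of *yokinba:
Anden: start from *yokinba.
  rule 1 (vowel merger): yokinba → yokenba
  rule 2 (nasal place assimilation): yokenba → yokemba
  rule 3: no change — yokemba
  rule 4 (intervocalic voicing): yokemba → yogemba
  ⇒ Anden yogemba
The regular Anden reflex would be 'yogemba', but the attested form is 'yegemba'. The correspondence is irregular, so they are not cognates (the Anden form has a different source).

no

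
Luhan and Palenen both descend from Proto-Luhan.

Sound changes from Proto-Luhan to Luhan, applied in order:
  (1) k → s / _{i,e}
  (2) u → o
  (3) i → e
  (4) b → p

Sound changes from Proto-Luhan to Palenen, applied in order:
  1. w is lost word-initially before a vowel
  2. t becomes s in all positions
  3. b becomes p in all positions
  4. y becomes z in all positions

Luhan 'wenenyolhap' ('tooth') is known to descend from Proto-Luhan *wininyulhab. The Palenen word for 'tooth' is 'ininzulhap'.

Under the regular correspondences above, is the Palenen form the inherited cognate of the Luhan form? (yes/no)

Derive the expected Palenen reflex of *wininyulhab:
Palenen: *wininyulhab
  wininyulhab → ininyulhab   [glide loss]
  ininyulhab (rule 2 does not apply)
  ininyulhab → ininyulhap   [unconditioned shift]
  ininyulhap → ininzulhap   [unconditioned shift]
  giving Palenen ininzulhap.
Palenen 'ininzulhap' matches the regular reflex exactly, so the pair is cognate.

yes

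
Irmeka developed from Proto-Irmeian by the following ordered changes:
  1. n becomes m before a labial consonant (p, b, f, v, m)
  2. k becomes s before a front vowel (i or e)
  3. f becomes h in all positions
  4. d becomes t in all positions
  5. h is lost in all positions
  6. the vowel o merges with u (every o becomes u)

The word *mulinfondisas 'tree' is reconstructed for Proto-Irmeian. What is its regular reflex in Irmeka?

mulimuntisas

Irmeka: *mulinfondisas
  mulinfondisas → mulimfondisas   [nasal place assimilation]
  mulimfondisas (rule 2 does not apply)
  mulimfondisas → mulimhondisas   [unconditioned shift]
  mulimhondisas → mulimhontisas   [unconditioned shift]
  mulimhontisas → mulimontisas   [h-loss]
  mulimontisas → mulimuntisas   [vowel merger]
  giving Irmeka mulimuntisas.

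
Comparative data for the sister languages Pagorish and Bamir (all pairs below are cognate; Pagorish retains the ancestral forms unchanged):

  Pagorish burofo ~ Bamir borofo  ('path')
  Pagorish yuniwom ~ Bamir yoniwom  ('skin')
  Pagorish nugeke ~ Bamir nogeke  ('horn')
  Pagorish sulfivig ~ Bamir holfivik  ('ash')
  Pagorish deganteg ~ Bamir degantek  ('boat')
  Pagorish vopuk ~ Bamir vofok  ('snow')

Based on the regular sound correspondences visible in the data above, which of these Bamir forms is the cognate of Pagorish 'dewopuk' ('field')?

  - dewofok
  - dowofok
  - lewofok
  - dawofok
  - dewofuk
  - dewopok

vopuk ~ vofok — Pagorish p corresponds to Bamir f between vowels (before a back vowel).
nugeke ~ nogeke, sulfivig ~ holfivik — Pagorish u corresponds to Bamir o after a consonant, before a consonant other than r, m, n, p, b, f, v.
Applying these to Pagorish 'dewopuk':
  dewopuk → dewofuk   (p→f between vowels (before a back vowel))
  dewofuk → dewofok   (u→o after a consonant, before a consonant other than r, m, n, p, b, f, v)
So the Bamir cognate is 'dewofok'.

dewofok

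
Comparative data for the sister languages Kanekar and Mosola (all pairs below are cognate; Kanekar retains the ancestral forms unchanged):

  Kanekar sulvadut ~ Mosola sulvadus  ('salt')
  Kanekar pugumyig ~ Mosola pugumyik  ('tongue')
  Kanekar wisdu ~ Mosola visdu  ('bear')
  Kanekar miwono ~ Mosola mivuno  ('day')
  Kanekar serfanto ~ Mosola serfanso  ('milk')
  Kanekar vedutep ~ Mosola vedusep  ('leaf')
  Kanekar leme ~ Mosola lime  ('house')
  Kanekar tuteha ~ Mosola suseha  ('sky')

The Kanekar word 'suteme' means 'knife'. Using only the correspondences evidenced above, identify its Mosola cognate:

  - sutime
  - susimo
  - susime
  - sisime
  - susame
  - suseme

susime

vedutep ~ vedusep, tuteha ~ suseha — Kanekar t corresponds to Mosola s between vowels (before a front vowel).
leme ~ lime — Kanekar e corresponds to Mosola i after a consonant, before a nasal.
Applying these to Kanekar 'suteme':
  suteme → suseme   (t→s between vowels (before a front vowel))
  suseme → susime   (e→i after a consonant, before a nasal)
So the Mosola cognate is 'susime'.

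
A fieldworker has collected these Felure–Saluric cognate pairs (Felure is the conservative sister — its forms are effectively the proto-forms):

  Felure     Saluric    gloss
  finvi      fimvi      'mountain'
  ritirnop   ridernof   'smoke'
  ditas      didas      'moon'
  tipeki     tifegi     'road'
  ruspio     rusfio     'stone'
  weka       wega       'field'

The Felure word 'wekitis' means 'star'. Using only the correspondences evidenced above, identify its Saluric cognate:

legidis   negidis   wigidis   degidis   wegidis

wegidis

tipeki ~ tifegi — Felure k corresponds to Saluric g between vowels (before a front vowel).
ritirnop ~ ridernof — Felure t corresponds to Saluric d between vowels (before a front vowel).
Applying these to Felure 'wekitis':
  wekitis → wegitis   (k→g between vowels (before a front vowel))
  wegitis → wegidis   (t→d between vowels (before a front vowel))
So the Saluric cognate is 'wegidis'.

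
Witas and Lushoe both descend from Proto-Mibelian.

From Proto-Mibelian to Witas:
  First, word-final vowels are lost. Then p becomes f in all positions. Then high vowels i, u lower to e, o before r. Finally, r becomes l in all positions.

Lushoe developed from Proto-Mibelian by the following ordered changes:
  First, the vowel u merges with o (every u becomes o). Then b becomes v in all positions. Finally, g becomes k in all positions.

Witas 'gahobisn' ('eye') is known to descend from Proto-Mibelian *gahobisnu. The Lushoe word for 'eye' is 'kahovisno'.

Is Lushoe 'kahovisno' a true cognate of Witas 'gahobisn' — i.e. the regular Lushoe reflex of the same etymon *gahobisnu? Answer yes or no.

Derive the expected Lushoe reflex of *gahobisnu:
Lushoe: *gahobisnu > gahobisno > gahovisno > kahovisno  (by vowel merger, unconditioned shift, unconditioned shift)
Lushoe 'kahovisno' matches the regular reflex exactly, so the pair is cognate.

yes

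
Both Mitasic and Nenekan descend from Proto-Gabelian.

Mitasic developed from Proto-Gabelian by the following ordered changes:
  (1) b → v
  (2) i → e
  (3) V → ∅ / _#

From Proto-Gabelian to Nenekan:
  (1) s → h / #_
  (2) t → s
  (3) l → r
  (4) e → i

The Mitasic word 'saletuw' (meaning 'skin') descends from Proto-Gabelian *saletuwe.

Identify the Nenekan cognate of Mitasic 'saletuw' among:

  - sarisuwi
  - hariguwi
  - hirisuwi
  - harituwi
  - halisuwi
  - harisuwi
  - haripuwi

Nenekan: *saletuwe
  saletuwe → haletuwe   [debuccalisation]
  haletuwe → halesuwe   [unconditioned shift]
  halesuwe → haresuwe   [unconditioned shift]
  haresuwe → harisuwi   [vowel merger]
  giving Nenekan harisuwi.

harisuwi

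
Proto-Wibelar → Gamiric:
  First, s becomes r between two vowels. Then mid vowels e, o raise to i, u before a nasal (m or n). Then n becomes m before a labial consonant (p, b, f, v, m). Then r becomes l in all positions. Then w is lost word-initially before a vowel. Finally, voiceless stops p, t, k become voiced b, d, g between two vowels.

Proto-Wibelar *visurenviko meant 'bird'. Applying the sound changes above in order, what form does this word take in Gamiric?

vilulimvigo

Gamiric: start from *visurenviko.
  rule 1 (rhotacism): visurenviko → virurenviko
  rule 2 (pre-nasal raising): virurenviko → virurinviko
  rule 3 (nasal place assimilation): virurinviko → virurimviko
  rule 4 (unconditioned shift): virurimviko → vilulimviko
  rule 5: no change — vilulimviko
  rule 6 (intervocalic voicing): vilulimviko → vilulimvigo
  ⇒ Gamiric vilulimvigo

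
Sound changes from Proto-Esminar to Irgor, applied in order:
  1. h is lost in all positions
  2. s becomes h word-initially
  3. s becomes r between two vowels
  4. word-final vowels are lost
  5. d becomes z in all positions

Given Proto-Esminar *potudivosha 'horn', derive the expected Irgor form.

Irgor: *potudivosha
  potudivosha → potudivosa   [h-loss]
  potudivosa (rule 2 does not apply)
  potudivosa → potudivora   [rhotacism]
  potudivora → potudivor   [apocope]
  potudivor → potuzivor   [unconditioned shift]
  giving Irgor potuzivor.

potuzivor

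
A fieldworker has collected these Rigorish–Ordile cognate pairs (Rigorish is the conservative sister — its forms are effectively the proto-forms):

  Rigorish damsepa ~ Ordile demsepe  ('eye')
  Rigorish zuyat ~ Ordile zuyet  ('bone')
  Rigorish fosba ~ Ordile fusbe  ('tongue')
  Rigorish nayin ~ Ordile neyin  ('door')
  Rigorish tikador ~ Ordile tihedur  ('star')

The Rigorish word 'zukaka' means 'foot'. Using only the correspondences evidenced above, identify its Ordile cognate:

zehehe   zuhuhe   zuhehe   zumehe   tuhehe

zuhehe

tikador ~ tihedur — Rigorish k corresponds to Ordile h between vowels (before a back vowel).
zuyat ~ zuyet, nayin ~ neyin — Rigorish a corresponds to Ordile e after a consonant, before a consonant other than r, m, n, p, b, f, v.
damsepa ~ demsepe, fosba ~ fusbe — Rigorish a corresponds to Ordile e word-finally.
Applying these to Rigorish 'zukaka':
  zukaka → zuhaka   (k→h between vowels (before a back vowel))
  zuhaka → zuheka   (a→e after a consonant, before a consonant other than r, m, n, p, b, f, v)
  zuheka → zuheha   (k→h between vowels (before a back vowel))
  zuheha → zuhehe   (a→e word-finally)
So the Ordile cognate is 'zuhehe'.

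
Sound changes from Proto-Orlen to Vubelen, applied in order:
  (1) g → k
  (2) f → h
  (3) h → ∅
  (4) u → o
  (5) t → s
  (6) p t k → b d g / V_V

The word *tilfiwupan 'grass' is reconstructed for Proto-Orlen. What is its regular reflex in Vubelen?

siliwoban

Vubelen: *tilfiwupan
  tilfiwupan (rule 1 does not apply)
  tilfiwupan → tilhiwupan   [unconditioned shift]
  tilhiwupan → tiliwupan   [h-loss]
  tiliwupan → tiliwopan   [vowel merger]
  tiliwopan → siliwopan   [unconditioned shift]
  siliwopan → siliwoban   [intervocalic voicing]
  giving Vubelen siliwoban.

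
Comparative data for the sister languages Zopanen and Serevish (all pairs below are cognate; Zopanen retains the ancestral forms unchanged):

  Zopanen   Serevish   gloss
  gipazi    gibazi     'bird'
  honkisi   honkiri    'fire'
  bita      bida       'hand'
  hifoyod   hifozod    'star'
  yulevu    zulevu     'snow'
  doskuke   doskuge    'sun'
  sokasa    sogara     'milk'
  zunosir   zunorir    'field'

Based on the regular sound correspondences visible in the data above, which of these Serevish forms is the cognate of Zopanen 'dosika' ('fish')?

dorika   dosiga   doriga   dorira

honkisi ~ honkiri, zunosir ~ zunorir — Zopanen s corresponds to Serevish r between vowels (before a front vowel).
sokasa ~ sogara — Zopanen k corresponds to Serevish g between vowels (before a back vowel).
Applying these to Zopanen 'dosika':
  dosika → dorika   (s→r between vowels (before a front vowel))
  dorika → doriga   (k→g between vowels (before a back vowel))
So the Serevish cognate is 'doriga'.

doriga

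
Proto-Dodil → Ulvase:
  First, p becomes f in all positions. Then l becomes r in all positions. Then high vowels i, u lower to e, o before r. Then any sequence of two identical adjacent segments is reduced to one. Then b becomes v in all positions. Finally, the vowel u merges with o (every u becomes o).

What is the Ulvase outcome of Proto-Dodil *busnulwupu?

Ulvase: start from *busnulwupu.
  rule 1 (unconditioned shift): busnulwupu → busnulwufu
  rule 2 (unconditioned shift): busnulwufu → busnurwufu
  rule 3 (pre-rhotic lowering): busnurwufu → busnorwufu
  rule 4: no change — busnorwufu
  rule 5 (unconditioned shift): busnorwufu → vusnorwufu
  rule 6 (vowel merger): vusnorwufu → vosnorwofo
  ⇒ Ulvase vosnorwofo

vosnorwofo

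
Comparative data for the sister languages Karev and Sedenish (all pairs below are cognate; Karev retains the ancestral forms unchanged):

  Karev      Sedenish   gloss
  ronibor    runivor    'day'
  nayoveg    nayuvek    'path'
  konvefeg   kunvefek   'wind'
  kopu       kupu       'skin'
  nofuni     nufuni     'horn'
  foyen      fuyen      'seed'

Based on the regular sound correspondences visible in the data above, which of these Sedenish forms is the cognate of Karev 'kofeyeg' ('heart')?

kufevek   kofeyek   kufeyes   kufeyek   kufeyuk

nofuni ~ nufuni — Karev o corresponds to Sedenish u after a consonant, before a labial obstruent.
nayoveg ~ nayuvek, konvefeg ~ kunvefek — Karev g corresponds to Sedenish k word-finally.
Applying these to Karev 'kofeyeg':
  kofeyeg → kufeyeg   (o→u after a consonant, before a labial obstruent)
  kufeyeg → kufeyek   (g→k word-finally)
So the Sedenish cognate is 'kufeyek'.

kufeyek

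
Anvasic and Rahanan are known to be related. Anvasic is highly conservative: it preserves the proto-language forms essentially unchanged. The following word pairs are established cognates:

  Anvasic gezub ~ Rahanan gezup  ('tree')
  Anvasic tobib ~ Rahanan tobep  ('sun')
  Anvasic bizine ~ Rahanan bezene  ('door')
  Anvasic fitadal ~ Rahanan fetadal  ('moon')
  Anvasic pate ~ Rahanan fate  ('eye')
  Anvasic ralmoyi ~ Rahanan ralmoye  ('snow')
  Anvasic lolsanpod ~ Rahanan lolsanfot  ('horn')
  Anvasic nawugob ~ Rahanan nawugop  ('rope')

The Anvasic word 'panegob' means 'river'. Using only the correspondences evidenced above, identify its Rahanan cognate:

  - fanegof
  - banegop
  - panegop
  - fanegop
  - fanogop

fanegop

pate ~ fate — Anvasic p corresponds to Rahanan f word-initially before a back vowel.
gezub ~ gezup, tobib ~ tobep — Anvasic b corresponds to Rahanan p word-finally.
Applying these to Anvasic 'panegob':
  panegob → fanegob   (p→f word-initially before a back vowel)
  fanegob → fanegop   (b→p word-finally)
So the Rahanan cognate is 'fanegop'.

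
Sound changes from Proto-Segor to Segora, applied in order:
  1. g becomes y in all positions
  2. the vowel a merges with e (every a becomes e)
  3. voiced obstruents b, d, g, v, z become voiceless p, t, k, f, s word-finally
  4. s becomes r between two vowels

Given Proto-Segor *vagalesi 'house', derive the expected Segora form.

veyeleri

Segora: *vagalesi > vayalesi > veyelesi > veyeleri  (by unconditioned shift, vowel merger, rhotacism)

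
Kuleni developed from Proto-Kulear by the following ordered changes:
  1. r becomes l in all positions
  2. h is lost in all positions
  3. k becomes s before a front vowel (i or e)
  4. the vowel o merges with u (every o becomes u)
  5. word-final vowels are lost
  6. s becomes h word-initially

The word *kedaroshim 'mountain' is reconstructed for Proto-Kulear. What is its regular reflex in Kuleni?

Kuleni: *kedaroshim > kedaloshim > kedalosim > sedalosim > sedalusim > hedalusim  (by unconditioned shift, h-loss, palatalisation, vowel merger, debuccalisation)

hedalusim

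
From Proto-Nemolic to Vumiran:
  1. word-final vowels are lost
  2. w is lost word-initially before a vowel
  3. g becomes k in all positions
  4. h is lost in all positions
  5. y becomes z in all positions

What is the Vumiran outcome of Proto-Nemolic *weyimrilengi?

ezimrilenk

Vumiran: *weyimrilengi > weyimrileng > eyimrileng > eyimrilenk > ezimrilenk  (by apocope, glide loss, unconditioned shift, unconditioned shift)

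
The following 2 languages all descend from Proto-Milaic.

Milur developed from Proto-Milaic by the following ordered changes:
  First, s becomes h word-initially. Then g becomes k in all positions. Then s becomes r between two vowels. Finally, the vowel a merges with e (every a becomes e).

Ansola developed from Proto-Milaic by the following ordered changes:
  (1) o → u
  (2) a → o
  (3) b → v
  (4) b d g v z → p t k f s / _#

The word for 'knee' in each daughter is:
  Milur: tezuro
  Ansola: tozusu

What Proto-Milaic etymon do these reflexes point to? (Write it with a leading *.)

Position 5: Milur has r, Ansola has s. Taking the neighbouring segments as reconstructed: Milur r could go back to *s or *r; Ansola s can only go back to *s — the one source consistent with every daughter is *s.
Position 6: Milur has o, Ansola has u. Milur preserves o here (none of its changes turn any other segment into o), so the proto-segment is *o.
Position 2: Milur has e, Ansola has o. In Ansola, o can only continue *a, so the proto-segment is *a.
Continuing position by position gives *tazuso; check it forward:
Milur: *tazuso
  tazuso (rule 1 does not apply)
  tazuso (rule 2 does not apply)
  tazuso → tazuro   [rhotacism]
  tazuro → tezuro   [vowel merger]
  giving Milur tezuro.
Ansola: *tazuso > tazusu > tozusu  (by vowel merger, vowel merger)
No other proto-form is consistent with every reflex, so the reconstruction is *tazuso.

*tazuso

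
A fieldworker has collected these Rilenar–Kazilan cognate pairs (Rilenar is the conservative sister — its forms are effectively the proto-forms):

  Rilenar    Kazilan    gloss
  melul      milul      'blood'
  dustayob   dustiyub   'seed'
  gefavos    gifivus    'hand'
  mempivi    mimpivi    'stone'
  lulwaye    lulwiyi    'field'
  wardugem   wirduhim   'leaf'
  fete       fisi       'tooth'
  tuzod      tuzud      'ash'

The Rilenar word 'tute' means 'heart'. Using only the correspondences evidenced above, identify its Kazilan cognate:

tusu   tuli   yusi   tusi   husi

fete ~ fisi — Rilenar t corresponds to Kazilan s between vowels (before a front vowel).
lulwaye ~ lulwiyi, fete ~ fisi — Rilenar e corresponds to Kazilan i word-finally.
Applying these to Rilenar 'tute':
  tute → tuse   (t→s between vowels (before a front vowel))
  tuse → tusi   (e→i word-finally)
So the Kazilan cognate is 'tusi'.

tusi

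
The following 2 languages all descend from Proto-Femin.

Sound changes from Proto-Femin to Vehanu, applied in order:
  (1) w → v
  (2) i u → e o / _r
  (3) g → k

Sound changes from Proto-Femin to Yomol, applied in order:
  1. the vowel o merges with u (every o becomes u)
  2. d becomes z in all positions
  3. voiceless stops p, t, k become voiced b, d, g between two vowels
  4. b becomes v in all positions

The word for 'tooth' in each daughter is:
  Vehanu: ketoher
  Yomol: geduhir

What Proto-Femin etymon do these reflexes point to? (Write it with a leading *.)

*getohir

Position 4: Vehanu has o, Yomol has u. Taking the neighbouring segments as reconstructed: Vehanu o can only go back to *o; Yomol u could go back to *o or *u — the one source consistent with every daughter is *o.
Position 1: Vehanu has k, Yomol has g. Taking the neighbouring segments as reconstructed: Vehanu k could go back to *k or *g; Yomol g can only go back to *g — the one source consistent with every daughter is *g.
Verify the candidate proto-form against each daughter:
Vehanu: *getohir
  getohir (rule 1 does not apply)
  getohir → getoher   [pre-rhotic lowering]
  getoher → ketoher   [unconditioned shift]
  giving Vehanu ketoher.
Yomol: *getohir
  getohir → getuhir   [vowel merger]
  getuhir (rule 2 does not apply)
  getuhir → geduhir   [intervocalic voicing]
  geduhir (rule 4 does not apply)
  giving Yomol geduhir.
*getohir is the unique common source.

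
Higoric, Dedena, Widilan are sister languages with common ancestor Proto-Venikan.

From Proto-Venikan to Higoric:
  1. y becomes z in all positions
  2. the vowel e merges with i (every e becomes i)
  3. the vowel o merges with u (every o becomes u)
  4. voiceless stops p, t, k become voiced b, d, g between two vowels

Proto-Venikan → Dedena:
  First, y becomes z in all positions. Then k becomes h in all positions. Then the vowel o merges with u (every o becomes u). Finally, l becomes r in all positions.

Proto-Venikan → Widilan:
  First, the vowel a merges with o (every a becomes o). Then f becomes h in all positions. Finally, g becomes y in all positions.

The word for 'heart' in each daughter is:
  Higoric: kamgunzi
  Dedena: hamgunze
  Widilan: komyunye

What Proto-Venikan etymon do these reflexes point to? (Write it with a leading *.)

Position 1: Higoric has k, Dedena has h, Widilan has k. Higoric preserves k here (none of its changes turn any other segment into k), so the proto-segment is *k.
Position 4: Higoric has g, Dedena has g, Widilan has y. Dedena preserves g here (none of its changes turn any other segment into g), so the proto-segment is *g.
Continuing position by position gives *kamgunye; check it forward:
Higoric: *kamgunye > kamgunze > kamgunzi  (by unconditioned shift, vowel merger)
Dedena: *kamgunye
  kamgunye → kamgunze   [unconditioned shift]
  kamgunze → hamgunze   [unconditioned shift]
  hamgunze (rule 3 does not apply)
  hamgunze (rule 4 does not apply)
  giving Dedena hamgunze.
Widilan: start from *kamgunye.
  rule 1 (vowel merger): kamgunye → komgunye
  rule 2: no change — komgunye
  rule 3 (unconditioned shift): komgunye → komyunye
  ⇒ Widilan komyunye
*kamgunye is the unique common source.

*kamgunye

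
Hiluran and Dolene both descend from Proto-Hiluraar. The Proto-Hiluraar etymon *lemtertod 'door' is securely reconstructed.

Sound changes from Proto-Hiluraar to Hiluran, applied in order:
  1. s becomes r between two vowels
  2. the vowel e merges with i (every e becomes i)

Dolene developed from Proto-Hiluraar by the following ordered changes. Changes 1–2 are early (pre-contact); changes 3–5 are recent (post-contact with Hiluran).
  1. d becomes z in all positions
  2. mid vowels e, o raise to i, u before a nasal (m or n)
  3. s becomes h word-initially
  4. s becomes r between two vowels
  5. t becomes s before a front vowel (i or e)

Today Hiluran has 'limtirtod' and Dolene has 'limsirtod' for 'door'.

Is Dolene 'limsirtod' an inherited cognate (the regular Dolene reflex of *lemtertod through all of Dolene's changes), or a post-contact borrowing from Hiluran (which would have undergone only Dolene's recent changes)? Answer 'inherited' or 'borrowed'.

borrowed

If inherited, *lemtertod would pass through all of Dolene's changes:
Dolene: *lemtertod > lemtertoz > limtertoz > limsertoz  (by unconditioned shift, pre-nasal raising, palatalisation)
If borrowed from Hiluran 'limtirtod' after the early changes, it would undergo only the recent ones:
  rule 3 (debuccalisation): no change (limtirtod)
  rule 4 (rhotacism): no change (limtirtod)
  rule 5 (palatalisation): limtirtod → limsirtod
  ⇒ as a loan: limsirtod
Dolene 'limsirtod' matches the loan outcome 'limsirtod', not the inherited 'limsertoz' — it skipped the early Dolene changes, so it was borrowed from Hiluran.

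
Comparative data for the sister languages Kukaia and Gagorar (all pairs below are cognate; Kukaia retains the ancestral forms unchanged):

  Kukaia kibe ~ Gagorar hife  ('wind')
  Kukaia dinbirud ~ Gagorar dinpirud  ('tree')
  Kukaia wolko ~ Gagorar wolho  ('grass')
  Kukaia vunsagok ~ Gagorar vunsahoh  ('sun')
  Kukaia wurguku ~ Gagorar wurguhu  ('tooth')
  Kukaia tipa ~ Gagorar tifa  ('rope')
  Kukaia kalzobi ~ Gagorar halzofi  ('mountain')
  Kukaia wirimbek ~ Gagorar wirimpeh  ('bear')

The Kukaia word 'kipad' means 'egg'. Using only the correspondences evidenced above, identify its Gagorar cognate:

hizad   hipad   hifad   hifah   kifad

kibe ~ hife — Kukaia k corresponds to Gagorar h word-initially before a front vowel.
tipa ~ tifa — Kukaia p corresponds to Gagorar f between vowels (before a back vowel).
Applying these to Kukaia 'kipad':
  kipad → hipad   (k→h word-initially before a front vowel)
  hipad → hifad   (p→f between vowels (before a back vowel))
So the Gagorar cognate is 'hifad'.

hifad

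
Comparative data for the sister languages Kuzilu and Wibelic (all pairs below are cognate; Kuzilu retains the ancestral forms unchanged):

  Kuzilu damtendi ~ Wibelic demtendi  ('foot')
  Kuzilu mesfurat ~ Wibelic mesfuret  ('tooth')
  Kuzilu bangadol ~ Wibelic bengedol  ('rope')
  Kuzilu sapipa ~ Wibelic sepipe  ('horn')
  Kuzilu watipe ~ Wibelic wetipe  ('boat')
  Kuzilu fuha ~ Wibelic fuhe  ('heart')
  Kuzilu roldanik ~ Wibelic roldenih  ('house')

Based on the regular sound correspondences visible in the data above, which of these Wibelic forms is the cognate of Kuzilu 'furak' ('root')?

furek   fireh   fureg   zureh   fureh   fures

fureh

mesfurat ~ mesfuret, bangadol ~ bengedol — Kuzilu a corresponds to Wibelic e after a consonant, before a consonant other than r, m, n, p, b, f, v.
roldanik ~ roldenih — Kuzilu k corresponds to Wibelic h word-finally.
Applying these to Kuzilu 'furak':
  furak → furek   (a→e after a consonant, before a consonant other than r, m, n, p, b, f, v)
  furek → fureh   (k→h word-finally)
So the Wibelic cognate is 'fureh'.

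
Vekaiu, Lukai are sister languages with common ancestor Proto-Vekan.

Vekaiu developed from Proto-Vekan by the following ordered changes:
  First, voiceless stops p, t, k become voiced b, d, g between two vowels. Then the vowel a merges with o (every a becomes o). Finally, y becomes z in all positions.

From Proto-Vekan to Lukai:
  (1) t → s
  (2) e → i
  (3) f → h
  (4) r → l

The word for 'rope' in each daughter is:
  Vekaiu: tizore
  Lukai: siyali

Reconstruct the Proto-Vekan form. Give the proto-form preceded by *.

Position 6: Vekaiu has e, Lukai has i. Vekaiu preserves e here (none of its changes turn any other segment into e), so the proto-segment is *e.
Position 3: Vekaiu has z, Lukai has y. Lukai preserves y here (none of its changes turn any other segment into y), so the proto-segment is *y.
This points to *tiyare. Verify forward in each daughter:
Vekaiu: *tiyare
  tiyare (rule 1 does not apply)
  tiyare → tiyore   [vowel merger]
  tiyore → tizore   [unconditioned shift]
  giving Vekaiu tizore.
Lukai: start from *tiyare.
  rule 1 (unconditioned shift): tiyare → siyare
  rule 2 (vowel merger): siyare → siyari
  rule 3: no change — siyari
  rule 4 (unconditioned shift): siyari → siyali
  ⇒ Lukai siyali
*tiyare is the unique common source.

*tiyare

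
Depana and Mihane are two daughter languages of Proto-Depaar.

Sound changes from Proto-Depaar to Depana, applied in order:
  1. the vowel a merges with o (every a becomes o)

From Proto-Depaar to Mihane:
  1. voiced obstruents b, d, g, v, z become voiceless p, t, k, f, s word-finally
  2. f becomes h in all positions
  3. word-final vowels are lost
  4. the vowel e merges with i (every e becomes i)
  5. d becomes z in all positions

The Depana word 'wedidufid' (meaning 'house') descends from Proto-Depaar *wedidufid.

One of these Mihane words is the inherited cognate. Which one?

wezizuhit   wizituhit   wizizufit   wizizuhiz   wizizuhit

wizizuhit

Mihane: *wedidufid > wedidufit > wediduhit > wididuhit > wizizuhit  (by final devoicing, unconditioned shift, vowel merger, unconditioned shift)
Only 'wizizuhit' matches the regular Mihane development of *wedidufid.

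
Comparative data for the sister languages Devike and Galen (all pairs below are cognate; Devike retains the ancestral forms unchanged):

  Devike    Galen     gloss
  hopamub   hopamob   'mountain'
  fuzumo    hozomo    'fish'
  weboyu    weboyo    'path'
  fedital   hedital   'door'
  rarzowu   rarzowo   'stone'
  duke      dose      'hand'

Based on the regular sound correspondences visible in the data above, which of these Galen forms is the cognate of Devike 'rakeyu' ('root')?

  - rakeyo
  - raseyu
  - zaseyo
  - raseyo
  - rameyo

duke ~ dose — Devike k corresponds to Galen s between vowels (before a front vowel).
weboyu ~ weboyo, rarzowu ~ rarzowo — Devike u corresponds to Galen o word-finally.
Applying these to Devike 'rakeyu':
  rakeyu → raseyu   (k→s between vowels (before a front vowel))
  raseyu → raseyo   (u→o word-finally)
So the Galen cognate is 'raseyo'.

raseyo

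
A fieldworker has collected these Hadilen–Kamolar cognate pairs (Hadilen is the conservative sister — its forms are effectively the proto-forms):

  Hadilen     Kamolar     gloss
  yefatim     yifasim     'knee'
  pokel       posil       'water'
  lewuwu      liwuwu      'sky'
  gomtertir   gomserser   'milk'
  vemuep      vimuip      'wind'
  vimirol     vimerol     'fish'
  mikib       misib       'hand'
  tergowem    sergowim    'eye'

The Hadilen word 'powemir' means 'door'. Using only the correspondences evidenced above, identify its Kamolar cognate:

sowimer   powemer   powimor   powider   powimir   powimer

powimer

vemuep ~ vimuip, tergowem ~ sergowim — Hadilen e corresponds to Kamolar i after a consonant, before a nasal.
gomtertir ~ gomserser, vimirol ~ vimerol — Hadilen i corresponds to Kamolar e after a consonant, before r.
Applying these to Hadilen 'powemir':
  powemir → powimir   (e→i after a consonant, before a nasal)
  powimir → powimer   (i→e after a consonant, before r)
So the Kamolar cognate is 'powimer'.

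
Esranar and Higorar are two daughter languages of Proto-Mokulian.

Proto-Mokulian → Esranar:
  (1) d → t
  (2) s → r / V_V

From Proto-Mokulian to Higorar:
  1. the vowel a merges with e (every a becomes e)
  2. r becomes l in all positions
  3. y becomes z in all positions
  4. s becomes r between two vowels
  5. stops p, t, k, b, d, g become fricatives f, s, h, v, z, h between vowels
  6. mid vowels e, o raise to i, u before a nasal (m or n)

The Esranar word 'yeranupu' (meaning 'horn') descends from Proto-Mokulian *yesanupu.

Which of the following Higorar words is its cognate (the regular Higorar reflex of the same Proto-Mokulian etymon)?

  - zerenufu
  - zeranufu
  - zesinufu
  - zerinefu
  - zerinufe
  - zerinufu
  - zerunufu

Higorar: *yesanupu
  yesanupu → yesenupu   [vowel merger]
  yesenupu (rule 2 does not apply)
  yesenupu → zesenupu   [unconditioned shift]
  zesenupu → zerenupu   [rhotacism]
  zerenupu → zerenufu   [intervocalic lenition]
  zerenufu → zerinufu   [pre-nasal raising]
  giving Higorar zerinufu.

zerinufu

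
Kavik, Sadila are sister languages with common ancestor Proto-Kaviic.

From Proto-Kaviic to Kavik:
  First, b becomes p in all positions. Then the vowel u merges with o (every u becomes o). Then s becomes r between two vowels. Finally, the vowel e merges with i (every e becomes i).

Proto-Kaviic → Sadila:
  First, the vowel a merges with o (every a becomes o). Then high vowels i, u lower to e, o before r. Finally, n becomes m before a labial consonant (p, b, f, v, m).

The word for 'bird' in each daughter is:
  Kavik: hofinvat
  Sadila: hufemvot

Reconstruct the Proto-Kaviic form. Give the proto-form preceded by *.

*hufenvat

Position 7: Kavik has a, Sadila has o. Kavik preserves a here (none of its changes turn any other segment into a), so the proto-segment is *a.
Position 2: Kavik has o, Sadila has u. Sadila preserves u here (none of its changes turn any other segment into u), so the proto-segment is *u.
Continuing position by position gives *hufenvat; check it forward:
Kavik: *hufenvat
  hufenvat (rule 1 does not apply)
  hufenvat → hofenvat   [vowel merger]
  hofenvat (rule 3 does not apply)
  hofenvat → hofinvat   [vowel merger]
  giving Kavik hofinvat.
Sadila: *hufenvat
  hufenvat → hufenvot   [vowel merger]
  hufenvot (rule 2 does not apply)
  hufenvot → hufemvot   [nasal place assimilation]
  giving Sadila hufemvot.
No other proto-form is consistent with every reflex, so the reconstruction is *hufenvat.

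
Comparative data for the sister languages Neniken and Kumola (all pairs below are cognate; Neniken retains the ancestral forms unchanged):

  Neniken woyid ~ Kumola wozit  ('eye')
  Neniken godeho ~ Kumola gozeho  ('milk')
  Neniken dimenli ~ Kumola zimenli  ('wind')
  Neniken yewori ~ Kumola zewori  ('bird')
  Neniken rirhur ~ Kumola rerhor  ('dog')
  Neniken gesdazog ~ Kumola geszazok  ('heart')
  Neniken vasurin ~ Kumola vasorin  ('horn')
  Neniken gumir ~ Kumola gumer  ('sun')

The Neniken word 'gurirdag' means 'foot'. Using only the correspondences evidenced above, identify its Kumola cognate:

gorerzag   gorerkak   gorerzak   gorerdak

rirhur ~ rerhor, vasurin ~ vasorin — Neniken u corresponds to Kumola o after a consonant, before r.
rirhur ~ rerhor, gumir ~ gumer — Neniken i corresponds to Kumola e after a consonant, before r.
gesdazog ~ geszazok — Neniken d corresponds to Kumola z after a consonant, before a back vowel.
gesdazog ~ geszazok — Neniken g corresponds to Kumola k word-finally.
Applying these to Neniken 'gurirdag':
  gurirdag → gorirdag   (u→o after a consonant, before r)
  gorirdag → gorerdag   (i→e after a consonant, before r)
  gorerdag → gorerzag   (d→z after a consonant, before a back vowel)
  gorerzag → gorerzak   (g→k word-finally)
So the Kumola cognate is 'gorerzak'.

gorerzak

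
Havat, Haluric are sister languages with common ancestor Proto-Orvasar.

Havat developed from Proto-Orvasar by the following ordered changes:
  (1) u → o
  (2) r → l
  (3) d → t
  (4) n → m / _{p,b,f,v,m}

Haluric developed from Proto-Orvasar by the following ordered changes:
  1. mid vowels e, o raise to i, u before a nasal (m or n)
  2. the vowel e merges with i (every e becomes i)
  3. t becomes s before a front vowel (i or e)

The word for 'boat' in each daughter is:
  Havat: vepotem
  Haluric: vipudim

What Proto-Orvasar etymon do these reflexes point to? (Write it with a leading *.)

Position 5: Havat has t, Haluric has d. Haluric preserves d here (none of its changes turn any other segment into d), so the proto-segment is *d.
Position 6: Havat has e, Haluric has i. Havat preserves e here (none of its changes turn any other segment into e), so the proto-segment is *e.
Verify the candidate proto-form against each daughter:
Havat: *vepudem
  vepudem → vepodem   [vowel merger]
  vepodem (rule 2 does not apply)
  vepodem → vepotem   [unconditioned shift]
  vepotem (rule 4 does not apply)
  giving Havat vepotem.
Haluric: start from *vepudem.
  rule 1 (pre-nasal raising): vepudem → vepudim
  rule 2 (vowel merger): vepudim → vipudim
  rule 3: no change — vipudim
  ⇒ Haluric vipudim
*vepudem is the unique common source.

*vepudem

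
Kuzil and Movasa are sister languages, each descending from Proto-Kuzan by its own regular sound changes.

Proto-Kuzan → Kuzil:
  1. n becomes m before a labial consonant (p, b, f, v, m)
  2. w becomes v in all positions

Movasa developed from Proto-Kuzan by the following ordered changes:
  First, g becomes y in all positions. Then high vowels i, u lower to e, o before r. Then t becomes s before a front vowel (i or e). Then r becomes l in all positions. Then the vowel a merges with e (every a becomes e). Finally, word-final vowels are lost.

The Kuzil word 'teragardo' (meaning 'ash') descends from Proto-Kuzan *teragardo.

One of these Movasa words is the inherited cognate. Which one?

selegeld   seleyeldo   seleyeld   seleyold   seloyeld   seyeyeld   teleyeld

seleyeld

Movasa: *teragardo > terayardo > serayardo > selayaldo > seleyeldo > seleyeld  (by unconditioned shift, palatalisation, unconditioned shift, vowel merger, apocope)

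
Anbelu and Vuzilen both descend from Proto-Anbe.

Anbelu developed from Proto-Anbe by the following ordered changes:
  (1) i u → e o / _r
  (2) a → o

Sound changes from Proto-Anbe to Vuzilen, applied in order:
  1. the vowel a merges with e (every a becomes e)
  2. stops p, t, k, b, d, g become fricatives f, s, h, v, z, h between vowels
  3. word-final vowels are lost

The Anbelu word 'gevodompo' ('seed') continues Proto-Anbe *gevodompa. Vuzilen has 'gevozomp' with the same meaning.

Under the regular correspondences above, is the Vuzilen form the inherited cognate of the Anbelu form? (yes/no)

yes

Derive the expected Vuzilen reflex of *gevodompa:
Vuzilen: start from *gevodompa.
  rule 1 (vowel merger): gevodompa → gevodompe
  rule 2 (intervocalic lenition): gevodompe → gevozompe
  rule 3 (apocope): gevozompe → gevozomp
  ⇒ Vuzilen gevozomp
Vuzilen 'gevozomp' matches the regular reflex exactly, so the pair is cognate.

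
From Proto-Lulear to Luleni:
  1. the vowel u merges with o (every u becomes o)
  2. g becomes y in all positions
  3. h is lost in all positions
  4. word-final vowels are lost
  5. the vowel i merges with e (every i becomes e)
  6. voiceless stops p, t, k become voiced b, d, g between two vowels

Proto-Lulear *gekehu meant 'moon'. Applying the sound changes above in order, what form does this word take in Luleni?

Luleni: start from *gekehu.
  rule 1 (vowel merger): gekehu → gekeho
  rule 2 (unconditioned shift): gekeho → yekeho
  rule 3 (h-loss): yekeho → yekeo
  rule 4 (apocope): yekeo → yeke
  rule 5: no change — yeke
  rule 6 (intervocalic voicing): yeke → yege
  ⇒ Luleni yege

yege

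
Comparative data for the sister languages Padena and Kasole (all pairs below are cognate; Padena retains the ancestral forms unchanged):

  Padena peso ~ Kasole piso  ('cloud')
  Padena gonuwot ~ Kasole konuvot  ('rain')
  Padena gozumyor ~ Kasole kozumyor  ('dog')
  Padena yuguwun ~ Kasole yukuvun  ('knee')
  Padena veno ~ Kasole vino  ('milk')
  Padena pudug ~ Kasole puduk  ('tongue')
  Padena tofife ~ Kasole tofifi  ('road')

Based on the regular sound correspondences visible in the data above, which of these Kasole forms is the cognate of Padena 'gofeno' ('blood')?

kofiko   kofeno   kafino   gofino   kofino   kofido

kofino

gonuwot ~ konuvot, gozumyor ~ kozumyor — Padena g corresponds to Kasole k word-initially before a back vowel.
veno ~ vino — Padena e corresponds to Kasole i after a consonant, before a nasal.
Applying these to Padena 'gofeno':
  gofeno → kofeno   (g→k word-initially before a back vowel)
  kofeno → kofino   (e→i after a consonant, before a nasal)
So the Kasole cognate is 'kofino'.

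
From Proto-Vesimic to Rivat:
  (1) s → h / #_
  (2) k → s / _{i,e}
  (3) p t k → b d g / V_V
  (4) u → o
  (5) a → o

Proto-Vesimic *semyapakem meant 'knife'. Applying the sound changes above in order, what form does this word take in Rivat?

Rivat: *semyapakem > hemyapakem > hemyapasem > hemyabasem > hemyobosem  (by debuccalisation, palatalisation, intervocalic voicing, vowel merger)

hemyobosem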